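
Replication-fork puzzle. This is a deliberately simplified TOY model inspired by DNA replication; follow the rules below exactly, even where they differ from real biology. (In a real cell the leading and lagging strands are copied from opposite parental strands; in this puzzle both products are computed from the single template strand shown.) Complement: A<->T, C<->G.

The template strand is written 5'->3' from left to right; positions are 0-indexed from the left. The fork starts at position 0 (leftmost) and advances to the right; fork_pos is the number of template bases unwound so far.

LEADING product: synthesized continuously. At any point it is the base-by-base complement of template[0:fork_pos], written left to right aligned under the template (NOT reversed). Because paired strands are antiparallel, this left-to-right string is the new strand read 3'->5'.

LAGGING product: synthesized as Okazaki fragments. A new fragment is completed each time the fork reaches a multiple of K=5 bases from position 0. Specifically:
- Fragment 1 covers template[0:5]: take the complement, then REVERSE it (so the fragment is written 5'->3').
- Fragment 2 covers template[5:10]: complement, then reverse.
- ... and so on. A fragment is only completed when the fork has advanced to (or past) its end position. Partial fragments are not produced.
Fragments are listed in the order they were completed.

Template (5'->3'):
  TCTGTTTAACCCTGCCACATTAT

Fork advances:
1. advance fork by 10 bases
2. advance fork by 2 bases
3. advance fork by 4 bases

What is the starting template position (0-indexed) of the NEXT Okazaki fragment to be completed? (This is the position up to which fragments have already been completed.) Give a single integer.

Answer: 15

Derivation:
Step 1: advance 10 -> fork_pos = 0 + 10 = 10. Reached multiple(s) of 5: 5, 10 -> fragments 1-2 completed (2 total).
Step 2: advance 2 -> fork_pos = 10 + 2 = 12. Next multiple of 5 is 15 (not reached); still 2 fragment(s).
Step 3: advance 4 -> fork_pos = 12 + 4 = 16. Reached multiple(s) of 5: 15 -> fragment 3 completed (3 total).
3 fragment(s) completed, covering template[0:15] (3 x 5 = 15). The next fragment, fragment 4, covers template[15:20], so it starts at position 15.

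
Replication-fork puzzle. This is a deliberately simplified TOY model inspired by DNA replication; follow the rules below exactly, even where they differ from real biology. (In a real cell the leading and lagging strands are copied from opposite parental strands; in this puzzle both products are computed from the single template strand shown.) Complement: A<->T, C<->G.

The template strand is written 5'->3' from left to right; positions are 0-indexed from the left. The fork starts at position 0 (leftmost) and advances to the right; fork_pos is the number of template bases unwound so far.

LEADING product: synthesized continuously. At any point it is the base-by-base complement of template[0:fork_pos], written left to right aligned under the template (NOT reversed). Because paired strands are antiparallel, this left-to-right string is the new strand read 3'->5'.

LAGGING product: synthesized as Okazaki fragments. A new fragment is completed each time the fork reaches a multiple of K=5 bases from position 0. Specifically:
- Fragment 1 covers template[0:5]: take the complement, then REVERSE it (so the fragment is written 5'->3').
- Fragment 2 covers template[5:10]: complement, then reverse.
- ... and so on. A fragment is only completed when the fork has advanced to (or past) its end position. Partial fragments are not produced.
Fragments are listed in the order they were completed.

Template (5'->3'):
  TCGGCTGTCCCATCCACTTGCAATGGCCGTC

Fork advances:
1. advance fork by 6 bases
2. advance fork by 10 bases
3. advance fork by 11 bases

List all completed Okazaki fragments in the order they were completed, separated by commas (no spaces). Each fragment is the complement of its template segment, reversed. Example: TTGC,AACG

Step 1: advance 6 -> fork_pos = 0 + 6 = 6. Reached multiple(s) of 5: 5 -> fragment 1 completed (1 total).
Step 2: advance 10 -> fork_pos = 6 + 10 = 16. Reached multiple(s) of 5: 10, 15 -> fragments 2-3 completed (3 total).
Step 3: advance 11 -> fork_pos = 16 + 11 = 27. Reached multiple(s) of 5: 20, 25 -> fragments 4-5 completed (5 total).
Final fork_pos = 27, so 5 fragment(s) are complete. Build each: template segment -> complement -> reverse.
Fragment 1: template[0:5] = TCGGC -> complement AGCCG -> reversed GCCGA
Fragment 2: template[5:10] = TGTCC -> complement ACAGG -> reversed GGACA
Fragment 3: template[10:15] = CATCC -> complement GTAGG -> reversed GGATG
Fragment 4: template[15:20] = ACTTG -> complement TGAAC -> reversed CAAGT
Fragment 5: template[20:25] = CAATG -> complement GTTAC -> reversed CATTG

Answer: GCCGA,GGACA,GGATG,CAAGT,CATTG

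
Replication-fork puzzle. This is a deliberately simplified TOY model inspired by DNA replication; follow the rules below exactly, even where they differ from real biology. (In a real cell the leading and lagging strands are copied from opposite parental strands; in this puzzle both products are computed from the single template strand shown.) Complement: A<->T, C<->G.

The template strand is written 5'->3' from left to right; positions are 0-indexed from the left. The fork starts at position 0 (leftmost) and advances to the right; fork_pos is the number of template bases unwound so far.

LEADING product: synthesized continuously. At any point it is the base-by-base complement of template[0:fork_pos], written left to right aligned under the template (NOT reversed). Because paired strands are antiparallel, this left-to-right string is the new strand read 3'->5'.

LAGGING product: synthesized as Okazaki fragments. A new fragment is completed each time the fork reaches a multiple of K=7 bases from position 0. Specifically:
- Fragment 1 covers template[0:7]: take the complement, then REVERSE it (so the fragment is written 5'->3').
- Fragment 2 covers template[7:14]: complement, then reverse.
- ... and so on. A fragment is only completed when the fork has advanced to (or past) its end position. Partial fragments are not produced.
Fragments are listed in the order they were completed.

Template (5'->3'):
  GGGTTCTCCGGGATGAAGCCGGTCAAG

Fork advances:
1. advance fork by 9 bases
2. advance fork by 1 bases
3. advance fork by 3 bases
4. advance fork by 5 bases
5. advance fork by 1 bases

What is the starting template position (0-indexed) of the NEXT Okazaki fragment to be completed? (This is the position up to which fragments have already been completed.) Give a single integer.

Step 1: advance 9 -> fork_pos = 0 + 9 = 9. Reached multiple(s) of 7: 7 -> fragment 1 completed (1 total).
Step 2: advance 1 -> fork_pos = 9 + 1 = 10. Next multiple of 7 is 14 (not reached); still 1 fragment(s).
Step 3: advance 3 -> fork_pos = 10 + 3 = 13. Next multiple of 7 is 14 (not reached); still 1 fragment(s).
Step 4: advance 5 -> fork_pos = 13 + 5 = 18. Reached multiple(s) of 7: 14 -> fragment 2 completed (2 total).
Step 5: advance 1 -> fork_pos = 18 + 1 = 19. Next multiple of 7 is 21 (not reached); still 2 fragment(s).
2 fragment(s) completed, covering template[0:14] (2 x 7 = 14). The next fragment, fragment 3, covers template[14:21], so it starts at position 14.

Answer: 14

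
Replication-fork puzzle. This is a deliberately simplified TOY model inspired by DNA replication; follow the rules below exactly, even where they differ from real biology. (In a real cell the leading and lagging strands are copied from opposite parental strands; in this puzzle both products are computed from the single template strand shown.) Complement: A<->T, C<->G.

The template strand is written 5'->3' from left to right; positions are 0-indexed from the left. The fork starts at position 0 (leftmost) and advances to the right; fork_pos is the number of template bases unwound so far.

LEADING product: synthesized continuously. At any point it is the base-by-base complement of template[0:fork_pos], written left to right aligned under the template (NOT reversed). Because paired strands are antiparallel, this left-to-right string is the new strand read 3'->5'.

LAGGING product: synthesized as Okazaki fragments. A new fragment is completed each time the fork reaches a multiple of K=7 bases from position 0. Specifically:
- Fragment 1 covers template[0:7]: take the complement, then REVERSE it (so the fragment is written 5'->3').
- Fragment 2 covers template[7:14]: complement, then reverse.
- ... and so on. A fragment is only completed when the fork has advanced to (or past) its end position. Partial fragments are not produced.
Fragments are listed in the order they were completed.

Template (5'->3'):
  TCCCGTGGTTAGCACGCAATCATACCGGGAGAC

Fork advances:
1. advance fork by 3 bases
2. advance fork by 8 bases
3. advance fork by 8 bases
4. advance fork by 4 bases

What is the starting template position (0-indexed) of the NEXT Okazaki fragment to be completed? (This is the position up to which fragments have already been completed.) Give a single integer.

Step 1: advance 3 -> fork_pos = 0 + 3 = 3. Next multiple of 7 is 7 (not reached); still 0 fragment(s).
Step 2: advance 8 -> fork_pos = 3 + 8 = 11. Reached multiple(s) of 7: 7 -> fragment 1 completed (1 total).
Step 3: advance 8 -> fork_pos = 11 + 8 = 19. Reached multiple(s) of 7: 14 -> fragment 2 completed (2 total).
Step 4: advance 4 -> fork_pos = 19 + 4 = 23. Reached multiple(s) of 7: 21 -> fragment 3 completed (3 total).
3 fragment(s) completed, covering template[0:21] (3 x 7 = 21). The next fragment, fragment 4, covers template[21:28], so it starts at position 21.

Answer: 21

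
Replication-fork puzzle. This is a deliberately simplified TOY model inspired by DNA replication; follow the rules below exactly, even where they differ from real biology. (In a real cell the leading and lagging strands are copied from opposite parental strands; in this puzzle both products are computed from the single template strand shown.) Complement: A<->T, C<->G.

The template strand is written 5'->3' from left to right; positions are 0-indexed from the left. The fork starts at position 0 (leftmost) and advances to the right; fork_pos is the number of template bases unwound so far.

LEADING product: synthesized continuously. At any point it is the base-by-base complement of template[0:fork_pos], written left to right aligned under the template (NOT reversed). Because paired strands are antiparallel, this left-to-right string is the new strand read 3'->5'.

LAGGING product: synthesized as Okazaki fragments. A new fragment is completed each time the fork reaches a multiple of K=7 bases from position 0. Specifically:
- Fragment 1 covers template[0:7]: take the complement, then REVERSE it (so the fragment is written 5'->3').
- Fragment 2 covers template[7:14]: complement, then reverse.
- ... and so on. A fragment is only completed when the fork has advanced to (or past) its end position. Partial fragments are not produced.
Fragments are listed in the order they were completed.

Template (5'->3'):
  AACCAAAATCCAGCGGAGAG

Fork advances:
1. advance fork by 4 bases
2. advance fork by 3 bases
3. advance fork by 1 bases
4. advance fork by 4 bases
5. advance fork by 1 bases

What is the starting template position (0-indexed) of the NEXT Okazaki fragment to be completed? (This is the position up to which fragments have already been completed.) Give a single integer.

Step 1: advance 4 -> fork_pos = 0 + 4 = 4. Next multiple of 7 is 7 (not reached); still 0 fragment(s).
Step 2: advance 3 -> fork_pos = 4 + 3 = 7. Reached multiple(s) of 7: 7 -> fragment 1 completed (1 total).
Step 3: advance 1 -> fork_pos = 7 + 1 = 8. Next multiple of 7 is 14 (not reached); still 1 fragment(s).
Step 4: advance 4 -> fork_pos = 8 + 4 = 12. Next multiple of 7 is 14 (not reached); still 1 fragment(s).
Step 5: advance 1 -> fork_pos = 12 + 1 = 13. Next multiple of 7 is 14 (not reached); still 1 fragment(s).
1 fragment(s) completed, covering template[0:7] (1 x 7 = 7). The next fragment, fragment 2, covers template[7:14], so it starts at position 7.

Answer: 7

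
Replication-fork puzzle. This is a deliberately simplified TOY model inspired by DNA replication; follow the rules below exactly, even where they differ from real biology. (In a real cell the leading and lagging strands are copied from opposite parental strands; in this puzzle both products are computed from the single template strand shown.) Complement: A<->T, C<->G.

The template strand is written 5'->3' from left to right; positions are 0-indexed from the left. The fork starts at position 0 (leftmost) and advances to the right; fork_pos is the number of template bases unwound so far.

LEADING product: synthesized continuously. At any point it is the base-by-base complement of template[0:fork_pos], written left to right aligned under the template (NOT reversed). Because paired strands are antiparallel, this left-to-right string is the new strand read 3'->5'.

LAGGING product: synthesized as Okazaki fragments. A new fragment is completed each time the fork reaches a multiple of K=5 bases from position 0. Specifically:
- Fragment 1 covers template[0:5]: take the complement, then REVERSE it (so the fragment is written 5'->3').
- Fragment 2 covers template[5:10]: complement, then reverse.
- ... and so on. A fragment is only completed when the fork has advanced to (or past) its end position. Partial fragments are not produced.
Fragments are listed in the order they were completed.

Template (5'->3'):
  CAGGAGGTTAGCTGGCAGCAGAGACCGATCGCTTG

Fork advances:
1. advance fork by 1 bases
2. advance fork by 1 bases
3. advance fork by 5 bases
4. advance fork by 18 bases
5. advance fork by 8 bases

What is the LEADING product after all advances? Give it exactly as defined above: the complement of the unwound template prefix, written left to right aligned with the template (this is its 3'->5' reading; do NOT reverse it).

Step 1: advance 1 -> fork_pos = 0 + 1 = 1.
Step 2: advance 1 -> fork_pos = 1 + 1 = 2.
Step 3: advance 5 -> fork_pos = 2 + 5 = 7.
Step 4: advance 18 -> fork_pos = 7 + 18 = 25.
Step 5: advance 8 -> fork_pos = 25 + 8 = 33.
Unwound prefix: template[0:33] = CAGGAGGTTAGCTGGCAGCAGAGACCGATCGCT
Complement it base by base (A<->T, C<->G), keeping left-to-right order:
  [0:5] CAGGA -> GTCCT
  [5:10] GGTTA -> CCAAT
  [10:15] GCTGG -> CGACC
  [15:20] CAGCA -> GTCGT
  [20:25] GAGAC -> CTCTG
  [25:30] CGATC -> GCTAG
  [30:33] GCT -> CGA
Concatenate: GTCCTCCAATCGACCGTCGTCTCTGGCTAGCGA (length 33; written aligned with the template, i.e. 3'->5').

Answer: GTCCTCCAATCGACCGTCGTCTCTGGCTAGCGA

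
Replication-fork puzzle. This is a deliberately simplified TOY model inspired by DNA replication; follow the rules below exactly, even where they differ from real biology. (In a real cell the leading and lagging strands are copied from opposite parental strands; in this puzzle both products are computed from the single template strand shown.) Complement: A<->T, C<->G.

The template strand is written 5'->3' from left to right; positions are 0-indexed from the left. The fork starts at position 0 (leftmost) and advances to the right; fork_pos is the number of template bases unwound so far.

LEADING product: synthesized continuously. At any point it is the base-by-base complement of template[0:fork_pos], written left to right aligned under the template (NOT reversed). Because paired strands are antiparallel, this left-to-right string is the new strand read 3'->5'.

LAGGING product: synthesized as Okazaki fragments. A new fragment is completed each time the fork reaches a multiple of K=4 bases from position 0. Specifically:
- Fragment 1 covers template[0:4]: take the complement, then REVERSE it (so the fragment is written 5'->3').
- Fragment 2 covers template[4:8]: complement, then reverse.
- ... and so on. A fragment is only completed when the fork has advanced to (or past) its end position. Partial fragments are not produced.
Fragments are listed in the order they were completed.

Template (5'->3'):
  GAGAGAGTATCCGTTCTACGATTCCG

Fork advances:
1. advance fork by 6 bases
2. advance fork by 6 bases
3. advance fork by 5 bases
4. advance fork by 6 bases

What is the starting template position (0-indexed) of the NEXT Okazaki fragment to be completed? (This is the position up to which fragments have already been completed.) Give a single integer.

Step 1: advance 6 -> fork_pos = 0 + 6 = 6. Reached multiple(s) of 4: 4 -> fragment 1 completed (1 total).
Step 2: advance 6 -> fork_pos = 6 + 6 = 12. Reached multiple(s) of 4: 8, 12 -> fragments 2-3 completed (3 total).
Step 3: advance 5 -> fork_pos = 12 + 5 = 17. Reached multiple(s) of 4: 16 -> fragment 4 completed (4 total).
Step 4: advance 6 -> fork_pos = 17 + 6 = 23. Reached multiple(s) of 4: 20 -> fragment 5 completed (5 total).
5 fragment(s) completed, covering template[0:20] (5 x 4 = 20). The next fragment, fragment 6, covers template[20:24], so it starts at position 20.

Answer: 20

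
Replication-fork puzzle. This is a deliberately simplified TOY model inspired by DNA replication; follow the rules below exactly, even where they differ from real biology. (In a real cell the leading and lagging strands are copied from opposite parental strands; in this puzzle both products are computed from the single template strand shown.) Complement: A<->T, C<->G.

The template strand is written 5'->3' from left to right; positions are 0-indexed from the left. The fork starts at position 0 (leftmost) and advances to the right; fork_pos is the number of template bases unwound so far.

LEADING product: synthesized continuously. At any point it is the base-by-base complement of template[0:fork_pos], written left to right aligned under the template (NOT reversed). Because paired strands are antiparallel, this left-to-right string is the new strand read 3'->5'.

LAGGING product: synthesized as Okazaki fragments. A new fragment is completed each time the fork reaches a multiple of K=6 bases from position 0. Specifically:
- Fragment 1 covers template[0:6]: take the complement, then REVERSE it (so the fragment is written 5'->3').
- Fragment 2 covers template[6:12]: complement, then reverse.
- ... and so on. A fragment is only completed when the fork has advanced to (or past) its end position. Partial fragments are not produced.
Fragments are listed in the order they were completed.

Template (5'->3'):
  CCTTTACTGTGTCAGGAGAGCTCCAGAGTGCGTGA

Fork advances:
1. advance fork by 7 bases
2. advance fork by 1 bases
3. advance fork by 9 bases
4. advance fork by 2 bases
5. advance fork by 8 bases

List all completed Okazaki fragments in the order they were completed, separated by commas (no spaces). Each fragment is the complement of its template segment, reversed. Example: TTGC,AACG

Answer: TAAAGG,ACACAG,CTCCTG,GGAGCT

Derivation:
Step 1: advance 7 -> fork_pos = 0 + 7 = 7. Reached multiple(s) of 6: 6 -> fragment 1 completed (1 total).
Step 2: advance 1 -> fork_pos = 7 + 1 = 8. Next multiple of 6 is 12 (not reached); still 1 fragment(s).
Step 3: advance 9 -> fork_pos = 8 + 9 = 17. Reached multiple(s) of 6: 12 -> fragment 2 completed (2 total).
Step 4: advance 2 -> fork_pos = 17 + 2 = 19. Reached multiple(s) of 6: 18 -> fragment 3 completed (3 total).
Step 5: advance 8 -> fork_pos = 19 + 8 = 27. Reached multiple(s) of 6: 24 -> fragment 4 completed (4 total).
Final fork_pos = 27, so 4 fragment(s) are complete. Build each: template segment -> complement -> reverse.
Fragment 1: template[0:6] = CCTTTA -> complement GGAAAT -> reversed TAAAGG
Fragment 2: template[6:12] = CTGTGT -> complement GACACA -> reversed ACACAG
Fragment 3: template[12:18] = CAGGAG -> complement GTCCTC -> reversed CTCCTG
Fragment 4: template[18:24] = AGCTCC -> complement TCGAGG -> reversed GGAGCT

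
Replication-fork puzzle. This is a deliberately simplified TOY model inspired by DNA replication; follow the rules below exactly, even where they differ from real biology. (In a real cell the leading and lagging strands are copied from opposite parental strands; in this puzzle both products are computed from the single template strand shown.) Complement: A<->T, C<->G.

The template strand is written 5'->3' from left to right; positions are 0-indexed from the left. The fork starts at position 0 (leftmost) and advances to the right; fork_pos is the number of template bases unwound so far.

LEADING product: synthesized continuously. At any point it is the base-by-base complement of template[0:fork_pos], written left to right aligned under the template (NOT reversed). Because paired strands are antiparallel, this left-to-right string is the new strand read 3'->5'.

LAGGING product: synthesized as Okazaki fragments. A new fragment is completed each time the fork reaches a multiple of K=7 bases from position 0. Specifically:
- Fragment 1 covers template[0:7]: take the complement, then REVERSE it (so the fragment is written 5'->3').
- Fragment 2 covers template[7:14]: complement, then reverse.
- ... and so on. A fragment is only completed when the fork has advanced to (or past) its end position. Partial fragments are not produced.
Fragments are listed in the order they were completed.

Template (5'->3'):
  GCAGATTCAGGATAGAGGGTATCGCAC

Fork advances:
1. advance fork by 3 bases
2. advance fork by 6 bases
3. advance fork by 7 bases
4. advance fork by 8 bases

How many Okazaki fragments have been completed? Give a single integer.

Answer: 3

Derivation:
Step 1: advance 3 -> fork_pos = 0 + 3 = 3. Next multiple of 7 is 7 (not reached); still 0 fragment(s).
Step 2: advance 6 -> fork_pos = 3 + 6 = 9. Reached multiple(s) of 7: 7 -> fragment 1 completed (1 total).
Step 3: advance 7 -> fork_pos = 9 + 7 = 16. Reached multiple(s) of 7: 14 -> fragment 2 completed (2 total).
Step 4: advance 8 -> fork_pos = 16 + 8 = 24. Reached multiple(s) of 7: 21 -> fragment 3 completed (3 total).
Check: final fork_pos = 24; the multiples of 7 that are <= 24 are 7..21 -> 24 // 7 = 3 completed fragment(s).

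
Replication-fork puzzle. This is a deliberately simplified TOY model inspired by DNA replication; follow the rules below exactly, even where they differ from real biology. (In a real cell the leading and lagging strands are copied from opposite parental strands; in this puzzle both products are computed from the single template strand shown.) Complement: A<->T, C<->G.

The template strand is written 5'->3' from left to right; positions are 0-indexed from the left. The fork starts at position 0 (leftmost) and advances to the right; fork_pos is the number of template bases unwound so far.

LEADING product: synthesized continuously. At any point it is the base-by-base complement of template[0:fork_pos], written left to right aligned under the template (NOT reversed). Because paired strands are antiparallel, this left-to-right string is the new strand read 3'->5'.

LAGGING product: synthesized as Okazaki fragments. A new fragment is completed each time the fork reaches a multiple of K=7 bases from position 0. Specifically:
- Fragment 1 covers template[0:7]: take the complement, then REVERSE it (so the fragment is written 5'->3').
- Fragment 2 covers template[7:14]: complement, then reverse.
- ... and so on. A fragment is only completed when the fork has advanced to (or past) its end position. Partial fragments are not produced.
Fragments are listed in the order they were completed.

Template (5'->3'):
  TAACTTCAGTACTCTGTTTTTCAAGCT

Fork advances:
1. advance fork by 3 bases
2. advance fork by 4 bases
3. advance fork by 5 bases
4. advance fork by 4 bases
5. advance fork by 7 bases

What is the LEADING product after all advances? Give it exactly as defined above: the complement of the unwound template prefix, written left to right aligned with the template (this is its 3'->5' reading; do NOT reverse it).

Step 1: advance 3 -> fork_pos = 0 + 3 = 3.
Step 2: advance 4 -> fork_pos = 3 + 4 = 7.
Step 3: advance 5 -> fork_pos = 7 + 5 = 12.
Step 4: advance 4 -> fork_pos = 12 + 4 = 16.
Step 5: advance 7 -> fork_pos = 16 + 7 = 23.
Unwound prefix: template[0:23] = TAACTTCAGTACTCTGTTTTTCA
Complement it base by base (A<->T, C<->G), keeping left-to-right order:
  [0:5] TAACT -> ATTGA
  [5:10] TCAGT -> AGTCA
  [10:15] ACTCT -> TGAGA
  [15:20] GTTTT -> CAAAA
  [20:23] TCA -> AGT
Concatenate: ATTGAAGTCATGAGACAAAAAGT (length 23; written aligned with the template, i.e. 3'->5').

Answer: ATTGAAGTCATGAGACAAAAAGT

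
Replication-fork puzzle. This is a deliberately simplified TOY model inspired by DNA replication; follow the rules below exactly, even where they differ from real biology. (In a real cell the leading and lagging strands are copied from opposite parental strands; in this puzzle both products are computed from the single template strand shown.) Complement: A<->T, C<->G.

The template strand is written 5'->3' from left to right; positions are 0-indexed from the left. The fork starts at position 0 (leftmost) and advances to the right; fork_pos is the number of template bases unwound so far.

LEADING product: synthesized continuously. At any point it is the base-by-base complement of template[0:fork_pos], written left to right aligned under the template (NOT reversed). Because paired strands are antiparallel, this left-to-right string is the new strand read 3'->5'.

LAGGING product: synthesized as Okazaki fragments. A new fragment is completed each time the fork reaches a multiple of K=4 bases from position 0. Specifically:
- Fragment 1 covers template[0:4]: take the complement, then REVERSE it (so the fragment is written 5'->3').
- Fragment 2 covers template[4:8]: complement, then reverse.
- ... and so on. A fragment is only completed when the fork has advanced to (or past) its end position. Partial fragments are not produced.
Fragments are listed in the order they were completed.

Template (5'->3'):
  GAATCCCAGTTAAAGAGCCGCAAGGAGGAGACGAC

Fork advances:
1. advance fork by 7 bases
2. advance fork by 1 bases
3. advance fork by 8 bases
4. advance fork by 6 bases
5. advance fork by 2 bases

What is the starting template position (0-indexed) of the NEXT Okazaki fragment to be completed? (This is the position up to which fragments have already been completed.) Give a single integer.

Step 1: advance 7 -> fork_pos = 0 + 7 = 7. Reached multiple(s) of 4: 4 -> fragment 1 completed (1 total).
Step 2: advance 1 -> fork_pos = 7 + 1 = 8. Reached multiple(s) of 4: 8 -> fragment 2 completed (2 total).
Step 3: advance 8 -> fork_pos = 8 + 8 = 16. Reached multiple(s) of 4: 12, 16 -> fragments 3-4 completed (4 total).
Step 4: advance 6 -> fork_pos = 16 + 6 = 22. Reached multiple(s) of 4: 20 -> fragment 5 completed (5 total).
Step 5: advance 2 -> fork_pos = 22 + 2 = 24. Reached multiple(s) of 4: 24 -> fragment 6 completed (6 total).
6 fragment(s) completed, covering template[0:24] (6 x 4 = 24). The next fragment, fragment 7, covers template[24:28], so it starts at position 24.

Answer: 24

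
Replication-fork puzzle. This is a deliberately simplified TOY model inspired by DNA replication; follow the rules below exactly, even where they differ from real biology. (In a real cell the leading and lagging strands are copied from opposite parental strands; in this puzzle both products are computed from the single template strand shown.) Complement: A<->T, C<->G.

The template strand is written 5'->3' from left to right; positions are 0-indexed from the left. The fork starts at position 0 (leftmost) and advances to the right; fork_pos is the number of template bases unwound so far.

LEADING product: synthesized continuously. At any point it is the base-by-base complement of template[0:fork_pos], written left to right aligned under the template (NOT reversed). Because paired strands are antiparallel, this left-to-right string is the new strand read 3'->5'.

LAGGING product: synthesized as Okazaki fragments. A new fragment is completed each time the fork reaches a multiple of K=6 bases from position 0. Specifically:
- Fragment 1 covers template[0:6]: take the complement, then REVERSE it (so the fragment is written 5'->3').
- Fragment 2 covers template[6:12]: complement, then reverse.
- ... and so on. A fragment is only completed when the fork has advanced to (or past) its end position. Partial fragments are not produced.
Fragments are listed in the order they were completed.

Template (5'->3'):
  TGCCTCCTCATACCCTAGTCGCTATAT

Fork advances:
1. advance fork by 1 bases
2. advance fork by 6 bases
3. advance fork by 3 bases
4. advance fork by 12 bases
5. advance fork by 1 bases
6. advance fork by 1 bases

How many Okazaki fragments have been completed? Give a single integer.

Answer: 4

Derivation:
Step 1: advance 1 -> fork_pos = 0 + 1 = 1. Next multiple of 6 is 6 (not reached); still 0 fragment(s).
Step 2: advance 6 -> fork_pos = 1 + 6 = 7. Reached multiple(s) of 6: 6 -> fragment 1 completed (1 total).
Step 3: advance 3 -> fork_pos = 7 + 3 = 10. Next multiple of 6 is 12 (not reached); still 1 fragment(s).
Step 4: advance 12 -> fork_pos = 10 + 12 = 22. Reached multiple(s) of 6: 12, 18 -> fragments 2-3 completed (3 total).
Step 5: advance 1 -> fork_pos = 22 + 1 = 23. Next multiple of 6 is 24 (not reached); still 3 fragment(s).
Step 6: advance 1 -> fork_pos = 23 + 1 = 24. Reached multiple(s) of 6: 24 -> fragment 4 completed (4 total).
Check: final fork_pos = 24; the multiples of 6 that are <= 24 are 6..24 -> 24 // 6 = 4 completed fragment(s).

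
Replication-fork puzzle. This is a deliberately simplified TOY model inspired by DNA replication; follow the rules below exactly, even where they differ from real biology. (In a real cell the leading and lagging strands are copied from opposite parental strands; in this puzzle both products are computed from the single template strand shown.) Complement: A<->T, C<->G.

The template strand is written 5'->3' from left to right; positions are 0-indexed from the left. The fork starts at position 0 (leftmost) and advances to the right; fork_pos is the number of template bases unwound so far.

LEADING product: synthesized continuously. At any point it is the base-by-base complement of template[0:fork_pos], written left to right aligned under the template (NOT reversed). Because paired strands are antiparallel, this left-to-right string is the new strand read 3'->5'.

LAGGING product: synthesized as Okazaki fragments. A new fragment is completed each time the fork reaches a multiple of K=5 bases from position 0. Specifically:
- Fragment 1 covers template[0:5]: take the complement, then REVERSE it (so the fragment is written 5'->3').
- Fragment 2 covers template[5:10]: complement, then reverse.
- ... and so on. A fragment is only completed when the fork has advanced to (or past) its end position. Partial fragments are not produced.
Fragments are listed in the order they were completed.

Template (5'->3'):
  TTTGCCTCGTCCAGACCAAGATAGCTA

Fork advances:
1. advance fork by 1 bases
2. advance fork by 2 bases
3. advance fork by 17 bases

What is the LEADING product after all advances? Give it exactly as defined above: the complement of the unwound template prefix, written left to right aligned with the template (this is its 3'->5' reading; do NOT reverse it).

Answer: AAACGGAGCAGGTCTGGTTC

Derivation:
Step 1: advance 1 -> fork_pos = 0 + 1 = 1.
Step 2: advance 2 -> fork_pos = 1 + 2 = 3.
Step 3: advance 17 -> fork_pos = 3 + 17 = 20.
Unwound prefix: template[0:20] = TTTGCCTCGTCCAGACCAAG
Complement it base by base (A<->T, C<->G), keeping left-to-right order:
  [0:5] TTTGC -> AAACG
  [5:10] CTCGT -> GAGCA
  [10:15] CCAGA -> GGTCT
  [15:20] CCAAG -> GGTTC
Concatenate: AAACGGAGCAGGTCTGGTTC (length 20; written aligned with the template, i.e. 3'->5').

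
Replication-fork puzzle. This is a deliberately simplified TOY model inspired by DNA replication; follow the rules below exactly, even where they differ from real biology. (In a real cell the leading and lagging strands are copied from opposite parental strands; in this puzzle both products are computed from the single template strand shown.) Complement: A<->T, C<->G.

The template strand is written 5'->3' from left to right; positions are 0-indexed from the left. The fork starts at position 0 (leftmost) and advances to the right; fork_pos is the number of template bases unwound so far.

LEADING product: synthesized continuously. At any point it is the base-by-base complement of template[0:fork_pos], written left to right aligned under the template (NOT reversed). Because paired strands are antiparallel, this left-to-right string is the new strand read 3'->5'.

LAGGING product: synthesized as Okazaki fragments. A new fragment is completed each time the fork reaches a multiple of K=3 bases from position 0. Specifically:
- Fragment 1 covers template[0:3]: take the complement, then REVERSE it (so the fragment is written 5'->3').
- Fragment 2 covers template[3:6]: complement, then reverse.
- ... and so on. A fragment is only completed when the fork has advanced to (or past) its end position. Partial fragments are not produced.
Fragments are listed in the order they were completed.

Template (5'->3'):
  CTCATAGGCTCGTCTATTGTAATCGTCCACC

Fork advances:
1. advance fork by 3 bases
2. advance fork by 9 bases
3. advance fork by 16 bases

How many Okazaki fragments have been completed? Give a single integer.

Answer: 9

Derivation:
Step 1: advance 3 -> fork_pos = 0 + 3 = 3. Reached multiple(s) of 3: 3 -> fragment 1 completed (1 total).
Step 2: advance 9 -> fork_pos = 3 + 9 = 12. Reached multiple(s) of 3: 6, 9, 12 -> fragments 2-4 completed (4 total).
Step 3: advance 16 -> fork_pos = 12 + 16 = 28. Reached multiple(s) of 3: 15, 18, 21, 24, 27 -> fragments 5-9 completed (9 total).
Check: final fork_pos = 28; the multiples of 3 that are <= 28 are 3..27 -> 28 // 3 = 9 completed fragment(s).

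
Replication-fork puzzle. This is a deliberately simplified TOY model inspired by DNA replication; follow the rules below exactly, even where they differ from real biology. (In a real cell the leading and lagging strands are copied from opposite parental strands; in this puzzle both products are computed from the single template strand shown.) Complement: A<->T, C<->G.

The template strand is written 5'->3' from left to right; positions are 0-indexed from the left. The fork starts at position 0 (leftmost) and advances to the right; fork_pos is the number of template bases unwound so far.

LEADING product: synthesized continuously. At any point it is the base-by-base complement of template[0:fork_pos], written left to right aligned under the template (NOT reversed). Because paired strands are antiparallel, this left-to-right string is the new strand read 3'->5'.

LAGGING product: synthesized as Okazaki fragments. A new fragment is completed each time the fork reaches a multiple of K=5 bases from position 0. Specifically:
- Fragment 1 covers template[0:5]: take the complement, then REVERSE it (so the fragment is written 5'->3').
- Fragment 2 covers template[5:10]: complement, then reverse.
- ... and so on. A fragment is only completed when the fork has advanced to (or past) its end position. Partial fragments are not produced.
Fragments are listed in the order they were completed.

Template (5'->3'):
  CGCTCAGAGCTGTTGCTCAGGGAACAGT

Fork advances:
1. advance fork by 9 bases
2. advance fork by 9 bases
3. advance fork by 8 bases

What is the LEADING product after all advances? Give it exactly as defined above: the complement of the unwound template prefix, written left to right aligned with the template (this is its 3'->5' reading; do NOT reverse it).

Step 1: advance 9 -> fork_pos = 0 + 9 = 9.
Step 2: advance 9 -> fork_pos = 9 + 9 = 18.
Step 3: advance 8 -> fork_pos = 18 + 8 = 26.
Unwound prefix: template[0:26] = CGCTCAGAGCTGTTGCTCAGGGAACA
Complement it base by base (A<->T, C<->G), keeping left-to-right order:
  [0:5] CGCTC -> GCGAG
  [5:10] AGAGC -> TCTCG
  [10:15] TGTTG -> ACAAC
  [15:20] CTCAG -> GAGTC
  [20:25] GGAAC -> CCTTG
  [25:26] A -> T
Concatenate: GCGAGTCTCGACAACGAGTCCCTTGT (length 26; written aligned with the template, i.e. 3'->5').

Answer: GCGAGTCTCGACAACGAGTCCCTTGT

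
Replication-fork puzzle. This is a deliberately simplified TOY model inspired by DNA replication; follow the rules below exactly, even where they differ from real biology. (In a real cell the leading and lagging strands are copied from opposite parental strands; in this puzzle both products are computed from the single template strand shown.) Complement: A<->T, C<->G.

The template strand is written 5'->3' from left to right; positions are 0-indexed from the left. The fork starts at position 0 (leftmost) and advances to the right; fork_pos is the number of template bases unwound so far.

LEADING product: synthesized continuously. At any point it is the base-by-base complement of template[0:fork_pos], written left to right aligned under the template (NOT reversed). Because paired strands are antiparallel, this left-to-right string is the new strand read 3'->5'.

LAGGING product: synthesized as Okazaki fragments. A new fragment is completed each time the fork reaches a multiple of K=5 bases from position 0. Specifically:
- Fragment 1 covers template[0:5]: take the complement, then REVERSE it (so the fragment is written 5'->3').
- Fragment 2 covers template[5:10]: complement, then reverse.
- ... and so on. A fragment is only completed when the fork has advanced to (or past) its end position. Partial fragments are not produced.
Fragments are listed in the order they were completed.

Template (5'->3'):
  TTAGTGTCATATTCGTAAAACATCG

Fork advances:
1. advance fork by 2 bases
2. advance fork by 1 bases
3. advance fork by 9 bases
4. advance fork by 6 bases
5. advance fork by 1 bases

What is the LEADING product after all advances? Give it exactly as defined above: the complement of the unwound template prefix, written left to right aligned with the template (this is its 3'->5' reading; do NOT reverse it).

Answer: AATCACAGTATAAGCATTT

Derivation:
Step 1: advance 2 -> fork_pos = 0 + 2 = 2.
Step 2: advance 1 -> fork_pos = 2 + 1 = 3.
Step 3: advance 9 -> fork_pos = 3 + 9 = 12.
Step 4: advance 6 -> fork_pos = 12 + 6 = 18.
Step 5: advance 1 -> fork_pos = 18 + 1 = 19.
Unwound prefix: template[0:19] = TTAGTGTCATATTCGTAAA
Complement it base by base (A<->T, C<->G), keeping left-to-right order:
  [0:5] TTAGT -> AATCA
  [5:10] GTCAT -> CAGTA
  [10:15] ATTCG -> TAAGC
  [15:19] TAAA -> ATTT
Concatenate: AATCACAGTATAAGCATTT (length 19; written aligned with the template, i.e. 3'->5').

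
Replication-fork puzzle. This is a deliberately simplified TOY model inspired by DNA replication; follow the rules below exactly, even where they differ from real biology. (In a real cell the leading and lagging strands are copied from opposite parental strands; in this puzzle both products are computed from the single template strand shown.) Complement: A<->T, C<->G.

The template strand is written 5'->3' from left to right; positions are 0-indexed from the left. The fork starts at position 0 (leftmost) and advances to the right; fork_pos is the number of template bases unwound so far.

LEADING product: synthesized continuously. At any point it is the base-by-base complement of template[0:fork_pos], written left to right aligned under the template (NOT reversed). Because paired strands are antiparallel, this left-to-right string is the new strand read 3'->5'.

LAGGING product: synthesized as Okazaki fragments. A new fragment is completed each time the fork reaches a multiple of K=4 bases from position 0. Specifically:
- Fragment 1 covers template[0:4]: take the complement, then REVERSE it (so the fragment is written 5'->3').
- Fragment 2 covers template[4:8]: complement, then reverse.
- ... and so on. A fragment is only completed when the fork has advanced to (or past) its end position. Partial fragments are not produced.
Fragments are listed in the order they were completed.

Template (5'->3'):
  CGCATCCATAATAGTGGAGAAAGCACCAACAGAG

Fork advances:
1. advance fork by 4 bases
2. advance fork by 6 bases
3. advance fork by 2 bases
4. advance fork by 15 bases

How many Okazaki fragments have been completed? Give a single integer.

Answer: 6

Derivation:
Step 1: advance 4 -> fork_pos = 0 + 4 = 4. Reached multiple(s) of 4: 4 -> fragment 1 completed (1 total).
Step 2: advance 6 -> fork_pos = 4 + 6 = 10. Reached multiple(s) of 4: 8 -> fragment 2 completed (2 total).
Step 3: advance 2 -> fork_pos = 10 + 2 = 12. Reached multiple(s) of 4: 12 -> fragment 3 completed (3 total).
Step 4: advance 15 -> fork_pos = 12 + 15 = 27. Reached multiple(s) of 4: 16, 20, 24 -> fragments 4-6 completed (6 total).
Check: final fork_pos = 27; the multiples of 4 that are <= 27 are 4..24 -> 27 // 4 = 6 completed fragment(s).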